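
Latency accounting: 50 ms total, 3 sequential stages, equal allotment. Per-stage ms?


Formula: per_stage = total_budget / stages
per_stage = 50 / 3
per_stage = 16.67 ms

16.67 ms


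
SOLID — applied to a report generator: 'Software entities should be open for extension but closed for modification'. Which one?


This describes the Open/Closed Principle (OCP)

Open/Closed Principle (OCP)


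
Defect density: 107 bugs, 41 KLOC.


Defect density = defects / KLOC
Defect density = 107 / 41
Defect density = 2.61 defects/KLOC

2.61 defects/KLOC


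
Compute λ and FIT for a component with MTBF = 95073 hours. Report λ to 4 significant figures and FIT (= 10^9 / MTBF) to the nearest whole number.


Formula: λ = 1 / MTBF; FIT = λ × 1e9 = 1e9 / MTBF
λ = 1 / 95073 ≈ 1.052e-05 failures/hour
FIT = 1e9 / 95073 ≈ 10518 failures per 1e9 hours (nearest whole number)

λ = 1.052e-05 /h, FIT = 10518


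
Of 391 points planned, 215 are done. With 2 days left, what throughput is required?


Formula: Required rate = Remaining points / Days left
Remaining = 391 - 215 = 176 points
Required rate = 176 / 2 = 88.0 points/day

88.0 points/day


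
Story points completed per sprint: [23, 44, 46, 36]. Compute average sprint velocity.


Formula: Avg velocity = Total points / Number of sprints
Points: [23, 44, 46, 36]
Sum = 23 + 44 + 46 + 36 = 149
Avg velocity = 149 / 4 = 37.25 points/sprint

37.25 points/sprint


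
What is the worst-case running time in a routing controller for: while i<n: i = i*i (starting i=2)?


Reasoning: squaring drives double-exponential growth; iterations ~ log log n
Complexity: O(log log n)

O(log log n)


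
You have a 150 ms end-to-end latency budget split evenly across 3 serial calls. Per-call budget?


Formula: per_stage = total_budget / stages
per_stage = 150 / 3
per_stage = 50.0 ms

50.0 ms


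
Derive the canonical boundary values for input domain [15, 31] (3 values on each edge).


Range: [15, 31]
Boundaries: just below min, min, min+1, max-1, max, just above max
Values: [14, 15, 16, 30, 31, 32]

[14, 15, 16, 30, 31, 32]


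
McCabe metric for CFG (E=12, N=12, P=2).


Formula: V(G) = E - N + 2P
V(G) = 12 - 12 + 2*2
V(G) = 0 + 4
V(G) = 4

4


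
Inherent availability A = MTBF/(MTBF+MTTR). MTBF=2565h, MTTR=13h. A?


Availability = MTBF / (MTBF + MTTR)
Availability = 2565 / (2565 + 13)
Availability = 2565 / 2578
Availability = 99.4957%

99.4957%


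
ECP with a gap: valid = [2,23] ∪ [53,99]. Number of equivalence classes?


Valid ranges: [2,23] and [53,99]
Class 1: x < 2 — invalid
Class 2: 2 ≤ x ≤ 23 — valid
Class 3: 23 < x < 53 — invalid (gap between ranges)
Class 4: 53 ≤ x ≤ 99 — valid
Class 5: x > 99 — invalid
Total equivalence classes: 5

5 equivalence classes


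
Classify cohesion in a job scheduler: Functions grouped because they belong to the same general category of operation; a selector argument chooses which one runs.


Reasoning: Grouped by category of activity, not by data or sequence
Type: Logical cohesion

Logical cohesion


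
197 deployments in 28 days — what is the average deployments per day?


Formula: deployments per day = releases / days
= 197 / 28
= 7.036 deploys/day
(equivalently, 49.25 deploys/week)

7.036 deploys/day


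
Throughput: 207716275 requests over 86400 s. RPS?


Formula: throughput = requests / seconds
throughput = 207716275 / 86400
throughput = 2404.12 requests/second

2404.12 requests/second


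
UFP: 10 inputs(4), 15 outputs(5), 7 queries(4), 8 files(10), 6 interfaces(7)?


UFP = EI*4 + EO*5 + EQ*4 + ILF*10 + EIF*7
UFP = 10*4 + 15*5 + 7*4 + 8*10 + 6*7
UFP = 40 + 75 + 28 + 80 + 42
UFP = 265

265


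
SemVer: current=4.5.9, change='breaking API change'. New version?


Current: 4.5.9
Change category: 'breaking API change' → major bump
SemVer rule: major bump → increment MAJOR, reset MINOR and PATCH to 0
New: 5.0.0

5.0.0


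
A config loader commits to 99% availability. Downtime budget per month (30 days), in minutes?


Formula: allowed downtime = period * (100 - SLA) / 100
Period (month (30 days)) = 43200 minutes
Unavailability fraction = (100 - 99.0) / 100
Allowed downtime = 43200 * (100 - 99.0) / 100
Allowed downtime = 432.0 minutes

432.0 minutes


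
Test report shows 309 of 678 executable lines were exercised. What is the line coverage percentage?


Coverage = covered / total * 100
Coverage = 309 / 678 * 100
Coverage = 45.58%

45.58%


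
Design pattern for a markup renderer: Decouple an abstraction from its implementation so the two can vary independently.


This matches the Bridge pattern

Bridge


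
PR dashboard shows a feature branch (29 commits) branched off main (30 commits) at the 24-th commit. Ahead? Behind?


Common ancestor: commit #24
feature commits after divergence: 29 - 24 = 5
main commits after divergence: 30 - 24 = 6
feature is 5 commits ahead of main
main is 6 commits ahead of feature

feature ahead: 5, main ahead: 6


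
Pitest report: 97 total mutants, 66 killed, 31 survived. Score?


Mutation score = killed / total * 100
Mutation score = 66 / 97 * 100
Mutation score = 68.04%

68.04%


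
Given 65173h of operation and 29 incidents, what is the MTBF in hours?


Formula: MTBF = Total operating time / Number of failures
MTBF = 65173 / 29
MTBF = 2247.34 hours

2247.34 hours


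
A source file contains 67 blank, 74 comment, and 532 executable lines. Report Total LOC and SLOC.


Total LOC = blank + comment + code
Total LOC = 67 + 74 + 532 = 673
SLOC (source only) = code = 532

Total LOC: 673, SLOC: 532


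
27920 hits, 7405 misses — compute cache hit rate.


Formula: hit rate = hits / (hits + misses) * 100
hit rate = 27920 / (27920 + 7405) * 100
hit rate = 27920 / 35325 * 100
hit rate = 79.04%

79.04%


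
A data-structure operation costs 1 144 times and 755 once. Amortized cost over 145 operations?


Formula: Amortized cost = Total cost / Operations
Total cost = (144 * 1) + (1 * 755)
Total cost = 144 + 755 = 899
Amortized = 899 / 145 = 6.2

6.2


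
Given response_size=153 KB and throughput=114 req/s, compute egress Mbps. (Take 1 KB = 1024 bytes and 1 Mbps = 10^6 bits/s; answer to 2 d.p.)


Formula: Mbps = payload_bytes * RPS * 8 / 1e6
Payload per request = 153 KB = 153 * 1024 = 156672 bytes
Total bytes/sec = 156672 * 114 = 17860608
Total bits/sec = 17860608 * 8 = 142884864
Mbps = 142884864 / 1e6 = 142.88

142.88 Mbps


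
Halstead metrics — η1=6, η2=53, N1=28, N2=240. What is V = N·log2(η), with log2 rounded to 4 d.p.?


Formula: V = N * log2(η), where N = N1 + N2 and η = η1 + η2
η = 6 + 53 = 59
N = 28 + 240 = 268
log2(59) ≈ 5.8826
V = 268 * 5.8826 = 1576.54

1576.54


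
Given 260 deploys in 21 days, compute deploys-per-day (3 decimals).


Formula: deployments per day = releases / days
= 260 / 21
= 12.381 deploys/day
(equivalently, 86.67 deploys/week)

12.381 deploys/day


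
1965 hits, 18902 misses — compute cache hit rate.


Formula: hit rate = hits / (hits + misses) * 100
hit rate = 1965 / (1965 + 18902) * 100
hit rate = 1965 / 20867 * 100
hit rate = 9.42%

9.42%


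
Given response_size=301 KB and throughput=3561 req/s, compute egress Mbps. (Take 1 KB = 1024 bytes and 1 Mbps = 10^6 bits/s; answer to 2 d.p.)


Formula: Mbps = payload_bytes * RPS * 8 / 1e6
Payload per request = 301 KB = 301 * 1024 = 308224 bytes
Total bytes/sec = 308224 * 3561 = 1097585664
Total bits/sec = 1097585664 * 8 = 8780685312
Mbps = 8780685312 / 1e6 = 8780.69

8780.69 Mbps


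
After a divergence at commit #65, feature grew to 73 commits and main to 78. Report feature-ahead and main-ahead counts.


Common ancestor: commit #65
feature commits after divergence: 73 - 65 = 8
main commits after divergence: 78 - 65 = 13
feature is 8 commits ahead of main
main is 13 commits ahead of feature

feature ahead: 8, main ahead: 13


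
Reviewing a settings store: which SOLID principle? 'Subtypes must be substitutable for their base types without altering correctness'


This describes the Liskov Substitution Principle (LSP)

Liskov Substitution Principle (LSP)


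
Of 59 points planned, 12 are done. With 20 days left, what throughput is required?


Formula: Required rate = Remaining points / Days left
Remaining = 59 - 12 = 47 points
Required rate = 47 / 20 = 2.35 points/day

2.35 points/day


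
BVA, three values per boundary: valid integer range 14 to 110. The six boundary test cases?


Range: [14, 110]
Boundaries: just below min, min, min+1, max-1, max, just above max
Values: [13, 14, 15, 109, 110, 111]

[13, 14, 15, 109, 110, 111]


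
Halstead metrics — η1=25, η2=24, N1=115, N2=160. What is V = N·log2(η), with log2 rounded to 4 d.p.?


Formula: V = N * log2(η), where N = N1 + N2 and η = η1 + η2
η = 25 + 24 = 49
N = 115 + 160 = 275
log2(49) ≈ 5.6147
V = 275 * 5.6147 = 1544.04

1544.04


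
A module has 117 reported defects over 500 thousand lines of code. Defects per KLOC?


Defect density = defects / KLOC
Defect density = 117 / 500
Defect density = 0.234 defects/KLOC

0.234 defects/KLOC


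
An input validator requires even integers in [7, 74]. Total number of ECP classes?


Constraint: even integers in [7, 74]
Class 1: x < 7 — out-of-range invalid
Class 2: x in [7,74] but odd — wrong type invalid
Class 3: x in [7,74] and even — valid
Class 4: x > 74 — out-of-range invalid
Total equivalence classes: 4

4 equivalence classes


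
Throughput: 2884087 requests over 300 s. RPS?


Formula: throughput = requests / seconds
throughput = 2884087 / 300
throughput = 9613.62 requests/second

9613.62 requests/second


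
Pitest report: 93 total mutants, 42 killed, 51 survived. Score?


Mutation score = killed / total * 100
Mutation score = 42 / 93 * 100
Mutation score = 45.16%

45.16%


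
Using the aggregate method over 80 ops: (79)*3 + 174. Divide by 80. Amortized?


Formula: Amortized cost = Total cost / Operations
Total cost = (79 * 3) + (1 * 174)
Total cost = 237 + 174 = 411
Amortized = 411 / 80 = 5.1375

5.1375


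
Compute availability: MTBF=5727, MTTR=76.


Availability = MTBF / (MTBF + MTTR)
Availability = 5727 / (5727 + 76)
Availability = 5727 / 5803
Availability = 98.6903%

98.6903%


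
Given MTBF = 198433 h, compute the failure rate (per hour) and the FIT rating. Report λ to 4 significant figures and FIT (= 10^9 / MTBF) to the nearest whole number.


Formula: λ = 1 / MTBF; FIT = λ × 1e9 = 1e9 / MTBF
λ = 1 / 198433 ≈ 5.039e-06 failures/hour
FIT = 1e9 / 198433 ≈ 5039 failures per 1e9 hours (nearest whole number)

λ = 5.039e-06 /h, FIT = 5039


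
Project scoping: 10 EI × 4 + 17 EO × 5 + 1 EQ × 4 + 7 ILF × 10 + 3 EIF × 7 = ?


UFP = EI*4 + EO*5 + EQ*4 + ILF*10 + EIF*7
UFP = 10*4 + 17*5 + 1*4 + 7*10 + 3*7
UFP = 40 + 85 + 4 + 70 + 21
UFP = 220

220


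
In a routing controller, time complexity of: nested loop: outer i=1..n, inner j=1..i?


Reasoning: triangle: n(n+1)/2 ~ n^2/2
Complexity: O(n^2)

O(n^2)


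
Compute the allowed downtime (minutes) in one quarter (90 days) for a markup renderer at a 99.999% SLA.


Formula: allowed downtime = period * (100 - SLA) / 100
Period (quarter (90 days)) = 129600 minutes
Unavailability fraction = (100 - 99.999) / 100
Allowed downtime = 129600 * (100 - 99.999) / 100
Allowed downtime = 1.296 minutes

1.296 minutes


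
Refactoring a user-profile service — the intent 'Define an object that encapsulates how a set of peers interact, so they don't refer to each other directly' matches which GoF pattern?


This matches the Mediator pattern

Mediator


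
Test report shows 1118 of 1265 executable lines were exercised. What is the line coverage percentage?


Coverage = covered / total * 100
Coverage = 1118 / 1265 * 100
Coverage = 88.38%

88.38%


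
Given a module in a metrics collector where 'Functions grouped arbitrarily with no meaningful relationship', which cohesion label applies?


Reasoning: Worst: random grouping
Type: Coincidental cohesion

Coincidental cohesion


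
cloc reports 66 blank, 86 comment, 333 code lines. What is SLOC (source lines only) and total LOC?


Total LOC = blank + comment + code
Total LOC = 66 + 86 + 333 = 485
SLOC (source only) = code = 333

Total LOC: 485, SLOC: 333


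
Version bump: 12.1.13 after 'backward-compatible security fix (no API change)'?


Current: 12.1.13
Change category: 'backward-compatible security fix (no API change)' → patch bump
SemVer rule: patch bump → increment PATCH (MAJOR and MINOR unchanged)
New: 12.1.14

12.1.14


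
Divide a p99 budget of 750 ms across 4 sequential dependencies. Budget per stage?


Formula: per_stage = total_budget / stages
per_stage = 750 / 4
per_stage = 187.5 ms

187.5 ms


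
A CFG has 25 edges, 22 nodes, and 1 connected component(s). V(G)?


Formula: V(G) = E - N + 2P
V(G) = 25 - 22 + 2*1
V(G) = 3 + 2
V(G) = 5

5


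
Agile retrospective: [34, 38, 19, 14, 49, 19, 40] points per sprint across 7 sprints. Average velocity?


Formula: Avg velocity = Total points / Number of sprints
Points: [34, 38, 19, 14, 49, 19, 40]
Sum = 34 + 38 + 19 + 14 + 49 + 19 + 40 = 213
Avg velocity = 213 / 7 = 30.43 points/sprint

30.43 points/sprint


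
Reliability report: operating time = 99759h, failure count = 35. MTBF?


Formula: MTBF = Total operating time / Number of failures
MTBF = 99759 / 35
MTBF = 2850.26 hours

2850.26 hours


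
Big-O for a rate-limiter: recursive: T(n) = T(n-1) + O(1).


Reasoning: linear recursion with constant work per frame
Complexity: O(n)

O(n)


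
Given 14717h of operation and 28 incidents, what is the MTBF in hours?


Formula: MTBF = Total operating time / Number of failures
MTBF = 14717 / 28
MTBF = 525.61 hours

525.61 hours


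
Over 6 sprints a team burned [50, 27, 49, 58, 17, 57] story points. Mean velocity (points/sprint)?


Formula: Avg velocity = Total points / Number of sprints
Points: [50, 27, 49, 58, 17, 57]
Sum = 50 + 27 + 49 + 58 + 17 + 57 = 258
Avg velocity = 258 / 6 = 43.0 points/sprint

43.0 points/sprint


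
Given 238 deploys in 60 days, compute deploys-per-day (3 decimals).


Formula: deployments per day = releases / days
= 238 / 60
= 3.967 deploys/day
(equivalently, 27.77 deploys/week)

3.967 deploys/day


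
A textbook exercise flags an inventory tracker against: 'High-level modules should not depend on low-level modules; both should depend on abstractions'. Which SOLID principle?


This describes the Dependency Inversion Principle (DIP)

Dependency Inversion Principle (DIP)


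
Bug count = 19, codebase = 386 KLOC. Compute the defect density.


Defect density = defects / KLOC
Defect density = 19 / 386
Defect density = 0.049 defects/KLOC

0.049 defects/KLOC


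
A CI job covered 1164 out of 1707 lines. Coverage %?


Coverage = covered / total * 100
Coverage = 1164 / 1707 * 100
Coverage = 68.19%

68.19%


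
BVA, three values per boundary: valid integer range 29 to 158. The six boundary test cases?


Range: [29, 158]
Boundaries: just below min, min, min+1, max-1, max, just above max
Values: [28, 29, 30, 157, 158, 159]

[28, 29, 30, 157, 158, 159]


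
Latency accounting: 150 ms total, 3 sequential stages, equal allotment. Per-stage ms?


Formula: per_stage = total_budget / stages
per_stage = 150 / 3
per_stage = 50.0 ms

50.0 ms


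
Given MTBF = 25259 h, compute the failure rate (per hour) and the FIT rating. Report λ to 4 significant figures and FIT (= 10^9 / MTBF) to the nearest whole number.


Formula: λ = 1 / MTBF; FIT = λ × 1e9 = 1e9 / MTBF
λ = 1 / 25259 ≈ 3.959e-05 failures/hour
FIT = 1e9 / 25259 ≈ 39590 failures per 1e9 hours (nearest whole number)

λ = 3.959e-05 /h, FIT = 39590


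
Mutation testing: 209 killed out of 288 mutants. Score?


Mutation score = killed / total * 100
Mutation score = 209 / 288 * 100
Mutation score = 72.57%

72.57%


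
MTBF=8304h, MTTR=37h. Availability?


Availability = MTBF / (MTBF + MTTR)
Availability = 8304 / (8304 + 37)
Availability = 8304 / 8341
Availability = 99.5564%

99.5564%


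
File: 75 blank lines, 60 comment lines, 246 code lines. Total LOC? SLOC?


Total LOC = blank + comment + code
Total LOC = 75 + 60 + 246 = 381
SLOC (source only) = code = 246

Total LOC: 381, SLOC: 246


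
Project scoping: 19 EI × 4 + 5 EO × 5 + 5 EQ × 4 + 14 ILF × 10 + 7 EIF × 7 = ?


UFP = EI*4 + EO*5 + EQ*4 + ILF*10 + EIF*7
UFP = 19*4 + 5*5 + 5*4 + 14*10 + 7*7
UFP = 76 + 25 + 20 + 140 + 49
UFP = 310

310


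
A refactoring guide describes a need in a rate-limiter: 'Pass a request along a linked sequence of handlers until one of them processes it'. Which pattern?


This matches the Chain of Responsibility pattern

Chain of Responsibility


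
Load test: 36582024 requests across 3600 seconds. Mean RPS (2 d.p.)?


Formula: throughput = requests / seconds
throughput = 36582024 / 3600
throughput = 10161.67 requests/second

10161.67 requests/second


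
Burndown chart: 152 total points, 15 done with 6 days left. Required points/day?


Formula: Required rate = Remaining points / Days left
Remaining = 152 - 15 = 137 points
Required rate = 137 / 6 = 22.83 points/day

22.83 points/day


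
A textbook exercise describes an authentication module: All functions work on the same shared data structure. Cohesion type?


Reasoning: Functions share data
Type: Communicational cohesion

Communicational cohesion


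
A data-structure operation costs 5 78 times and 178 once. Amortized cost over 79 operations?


Formula: Amortized cost = Total cost / Operations
Total cost = (78 * 5) + (1 * 178)
Total cost = 390 + 178 = 568
Amortized = 568 / 79 = 7.1899

7.1899


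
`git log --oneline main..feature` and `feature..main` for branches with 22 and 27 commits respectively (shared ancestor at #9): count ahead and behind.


Common ancestor: commit #9
feature commits after divergence: 22 - 9 = 13
main commits after divergence: 27 - 9 = 18
feature is 13 commits ahead of main
main is 18 commits ahead of feature

feature ahead: 13, main ahead: 18


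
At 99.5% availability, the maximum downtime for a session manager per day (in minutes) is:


Formula: allowed downtime = period * (100 - SLA) / 100
Period (day) = 1440 minutes
Unavailability fraction = (100 - 99.5) / 100
Allowed downtime = 1440 * (100 - 99.5) / 100
Allowed downtime = 7.2 minutes

7.2 minutes


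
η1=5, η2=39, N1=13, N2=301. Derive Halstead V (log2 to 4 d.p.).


Formula: V = N * log2(η), where N = N1 + N2 and η = η1 + η2
η = 5 + 39 = 44
N = 13 + 301 = 314
log2(44) ≈ 5.4594
V = 314 * 5.4594 = 1714.25

1714.25


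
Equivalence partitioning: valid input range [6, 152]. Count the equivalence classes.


Valid range: [6, 152]
Class 1: x < 6 — invalid
Class 2: 6 ≤ x ≤ 152 — valid
Class 3: x > 152 — invalid
Total equivalence classes: 3

3 equivalence classes


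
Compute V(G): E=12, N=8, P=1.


Formula: V(G) = E - N + 2P
V(G) = 12 - 8 + 2*1
V(G) = 4 + 2
V(G) = 6

6


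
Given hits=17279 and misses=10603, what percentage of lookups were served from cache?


Formula: hit rate = hits / (hits + misses) * 100
hit rate = 17279 / (17279 + 10603) * 100
hit rate = 17279 / 27882 * 100
hit rate = 61.97%

61.97%


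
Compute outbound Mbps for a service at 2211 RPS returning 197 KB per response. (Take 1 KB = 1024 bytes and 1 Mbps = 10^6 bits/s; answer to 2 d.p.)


Formula: Mbps = payload_bytes * RPS * 8 / 1e6
Payload per request = 197 KB = 197 * 1024 = 201728 bytes
Total bytes/sec = 201728 * 2211 = 446020608
Total bits/sec = 446020608 * 8 = 3568164864
Mbps = 3568164864 / 1e6 = 3568.16

3568.16 Mbps


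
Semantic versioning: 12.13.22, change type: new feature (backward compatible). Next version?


Current: 12.13.22
Change category: 'new feature (backward compatible)' → minor bump
SemVer rule: minor bump → increment MINOR, reset PATCH to 0 (MAJOR unchanged)
New: 12.14.0

12.14.0


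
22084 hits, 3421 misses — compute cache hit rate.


Formula: hit rate = hits / (hits + misses) * 100
hit rate = 22084 / (22084 + 3421) * 100
hit rate = 22084 / 25505 * 100
hit rate = 86.59%

86.59%


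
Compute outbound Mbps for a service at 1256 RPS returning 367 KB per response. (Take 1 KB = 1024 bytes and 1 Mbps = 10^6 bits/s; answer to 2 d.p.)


Formula: Mbps = payload_bytes * RPS * 8 / 1e6
Payload per request = 367 KB = 367 * 1024 = 375808 bytes
Total bytes/sec = 375808 * 1256 = 472014848
Total bits/sec = 472014848 * 8 = 3776118784
Mbps = 3776118784 / 1e6 = 3776.12

3776.12 Mbps


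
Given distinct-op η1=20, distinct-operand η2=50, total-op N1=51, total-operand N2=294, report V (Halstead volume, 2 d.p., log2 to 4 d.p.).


Formula: V = N * log2(η), where N = N1 + N2 and η = η1 + η2
η = 20 + 50 = 70
N = 51 + 294 = 345
log2(70) ≈ 6.1293
V = 345 * 6.1293 = 2114.61

2114.61


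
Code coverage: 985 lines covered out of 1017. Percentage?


Coverage = covered / total * 100
Coverage = 985 / 1017 * 100
Coverage = 96.85%

96.85%


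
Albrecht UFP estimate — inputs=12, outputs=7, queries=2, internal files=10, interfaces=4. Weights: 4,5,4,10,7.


UFP = EI*4 + EO*5 + EQ*4 + ILF*10 + EIF*7
UFP = 12*4 + 7*5 + 2*4 + 10*10 + 4*7
UFP = 48 + 35 + 8 + 100 + 28
UFP = 219

219


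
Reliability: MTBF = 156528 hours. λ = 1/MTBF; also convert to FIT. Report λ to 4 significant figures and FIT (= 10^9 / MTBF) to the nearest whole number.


Formula: λ = 1 / MTBF; FIT = λ × 1e9 = 1e9 / MTBF
λ = 1 / 156528 ≈ 6.389e-06 failures/hour
FIT = 1e9 / 156528 ≈ 6389 failures per 1e9 hours (nearest whole number)

λ = 6.389e-06 /h, FIT = 6389


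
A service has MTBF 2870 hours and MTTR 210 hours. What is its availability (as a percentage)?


Availability = MTBF / (MTBF + MTTR)
Availability = 2870 / (2870 + 210)
Availability = 2870 / 3080
Availability = 93.1818%

93.1818%


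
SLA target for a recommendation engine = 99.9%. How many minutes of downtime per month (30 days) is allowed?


Formula: allowed downtime = period * (100 - SLA) / 100
Period (month (30 days)) = 43200 minutes
Unavailability fraction = (100 - 99.9) / 100
Allowed downtime = 43200 * (100 - 99.9) / 100
Allowed downtime = 43.2 minutes

43.2 minutes


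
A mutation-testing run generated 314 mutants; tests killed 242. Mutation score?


Mutation score = killed / total * 100
Mutation score = 242 / 314 * 100
Mutation score = 77.07%

77.07%


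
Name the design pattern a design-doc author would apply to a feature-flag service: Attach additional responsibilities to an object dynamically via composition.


This matches the Decorator pattern

Decorator


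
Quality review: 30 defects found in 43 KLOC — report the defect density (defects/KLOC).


Defect density = defects / KLOC
Defect density = 30 / 43
Defect density = 0.698 defects/KLOC

0.698 defects/KLOC


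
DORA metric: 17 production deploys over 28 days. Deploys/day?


Formula: deployments per day = releases / days
= 17 / 28
= 0.607 deploys/day
(equivalently, 4.25 deploys/week)

0.607 deploys/day


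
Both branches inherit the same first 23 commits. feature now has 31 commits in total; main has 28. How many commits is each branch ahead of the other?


Common ancestor: commit #23
feature commits after divergence: 31 - 23 = 8
main commits after divergence: 28 - 23 = 5
feature is 8 commits ahead of main
main is 5 commits ahead of feature

feature ahead: 8, main ahead: 5


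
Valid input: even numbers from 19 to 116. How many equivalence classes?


Constraint: even integers in [19, 116]
Class 1: x < 19 — out-of-range invalid
Class 2: x in [19,116] but odd — wrong type invalid
Class 3: x in [19,116] and even — valid
Class 4: x > 116 — out-of-range invalid
Total equivalence classes: 4

4 equivalence classes


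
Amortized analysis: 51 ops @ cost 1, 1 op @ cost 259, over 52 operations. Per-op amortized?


Formula: Amortized cost = Total cost / Operations
Total cost = (51 * 1) + (1 * 259)
Total cost = 51 + 259 = 310
Amortized = 310 / 52 = 5.9615

5.9615


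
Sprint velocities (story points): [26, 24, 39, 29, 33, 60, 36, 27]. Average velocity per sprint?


Formula: Avg velocity = Total points / Number of sprints
Points: [26, 24, 39, 29, 33, 60, 36, 27]
Sum = 26 + 24 + 39 + 29 + 33 + 60 + 36 + 27 = 274
Avg velocity = 274 / 8 = 34.25 points/sprint

34.25 points/sprint


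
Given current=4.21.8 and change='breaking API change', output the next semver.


Current: 4.21.8
Change category: 'breaking API change' → major bump
SemVer rule: major bump → increment MAJOR, reset MINOR and PATCH to 0
New: 5.0.0

5.0.0


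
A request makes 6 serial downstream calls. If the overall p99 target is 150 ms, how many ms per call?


Formula: per_stage = total_budget / stages
per_stage = 150 / 6
per_stage = 25.0 ms

25.0 ms


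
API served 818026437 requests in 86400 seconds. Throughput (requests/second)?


Formula: throughput = requests / seconds
throughput = 818026437 / 86400
throughput = 9467.9 requests/second

9467.9 requests/second


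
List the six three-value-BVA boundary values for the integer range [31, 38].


Range: [31, 38]
Boundaries: just below min, min, min+1, max-1, max, just above max
Values: [30, 31, 32, 37, 38, 39]

[30, 31, 32, 37, 38, 39]


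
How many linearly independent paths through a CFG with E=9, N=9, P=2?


Formula: V(G) = E - N + 2P
V(G) = 9 - 9 + 2*2
V(G) = 0 + 4
V(G) = 4

4


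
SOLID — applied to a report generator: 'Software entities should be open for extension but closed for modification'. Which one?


This describes the Open/Closed Principle (OCP)

Open/Closed Principle (OCP)


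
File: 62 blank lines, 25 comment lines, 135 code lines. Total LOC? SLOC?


Total LOC = blank + comment + code
Total LOC = 62 + 25 + 135 = 222
SLOC (source only) = code = 135

Total LOC: 222, SLOC: 135


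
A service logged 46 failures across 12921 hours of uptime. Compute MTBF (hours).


Formula: MTBF = Total operating time / Number of failures
MTBF = 12921 / 46
MTBF = 280.89 hours

280.89 hours


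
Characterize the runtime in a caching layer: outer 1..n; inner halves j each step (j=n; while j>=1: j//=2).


Reasoning: n times log n
Complexity: O(n log n)

O(n log n)


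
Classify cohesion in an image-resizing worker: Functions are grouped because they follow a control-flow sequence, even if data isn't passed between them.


Reasoning: Grouped by order of execution within a routine, not by data flow
Type: Procedural cohesion

Procedural cohesion


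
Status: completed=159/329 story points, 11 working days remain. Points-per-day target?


Formula: Required rate = Remaining points / Days left
Remaining = 329 - 159 = 170 points
Required rate = 170 / 11 = 15.45 points/day

15.45 points/day


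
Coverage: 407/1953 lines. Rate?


Coverage = covered / total * 100
Coverage = 407 / 1953 * 100
Coverage = 20.84%

20.84%


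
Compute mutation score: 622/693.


Mutation score = killed / total * 100
Mutation score = 622 / 693 * 100
Mutation score = 89.75%

89.75%


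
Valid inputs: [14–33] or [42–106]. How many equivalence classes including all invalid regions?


Valid ranges: [14,33] and [42,106]
Class 1: x < 14 — invalid
Class 2: 14 ≤ x ≤ 33 — valid
Class 3: 33 < x < 42 — invalid (gap between ranges)
Class 4: 42 ≤ x ≤ 106 — valid
Class 5: x > 106 — invalid
Total equivalence classes: 5

5 equivalence classes


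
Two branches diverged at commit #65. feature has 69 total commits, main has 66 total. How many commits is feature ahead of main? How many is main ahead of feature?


Common ancestor: commit #65
feature commits after divergence: 69 - 65 = 4
main commits after divergence: 66 - 65 = 1
feature is 4 commits ahead of main
main is 1 commits ahead of feature

feature ahead: 4, main ahead: 1


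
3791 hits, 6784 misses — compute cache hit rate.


Formula: hit rate = hits / (hits + misses) * 100
hit rate = 3791 / (3791 + 6784) * 100
hit rate = 3791 / 10575 * 100
hit rate = 35.85%

35.85%


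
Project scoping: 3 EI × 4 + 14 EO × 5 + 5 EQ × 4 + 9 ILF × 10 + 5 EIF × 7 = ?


UFP = EI*4 + EO*5 + EQ*4 + ILF*10 + EIF*7
UFP = 3*4 + 14*5 + 5*4 + 9*10 + 5*7
UFP = 12 + 70 + 20 + 90 + 35
UFP = 227

227


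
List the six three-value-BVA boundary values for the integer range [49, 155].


Range: [49, 155]
Boundaries: just below min, min, min+1, max-1, max, just above max
Values: [48, 49, 50, 154, 155, 156]

[48, 49, 50, 154, 155, 156]


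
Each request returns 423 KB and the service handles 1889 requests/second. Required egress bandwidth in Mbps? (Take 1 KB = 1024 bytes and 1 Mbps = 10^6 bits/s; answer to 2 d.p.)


Formula: Mbps = payload_bytes * RPS * 8 / 1e6
Payload per request = 423 KB = 423 * 1024 = 433152 bytes
Total bytes/sec = 433152 * 1889 = 818224128
Total bits/sec = 818224128 * 8 = 6545793024
Mbps = 6545793024 / 1e6 = 6545.79

6545.79 Mbps


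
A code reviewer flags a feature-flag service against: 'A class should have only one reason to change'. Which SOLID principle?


This describes the Single Responsibility Principle (SRP)

Single Responsibility Principle (SRP)


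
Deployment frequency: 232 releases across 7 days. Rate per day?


Formula: deployments per day = releases / days
= 232 / 7
= 33.143 deploys/day
(equivalently, 232.0 deploys/week)

33.143 deploys/day


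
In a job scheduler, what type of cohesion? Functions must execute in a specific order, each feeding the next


Reasoning: Output of one is input to next
Type: Sequential cohesion

Sequential cohesion


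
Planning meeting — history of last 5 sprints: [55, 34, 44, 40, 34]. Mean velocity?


Formula: Avg velocity = Total points / Number of sprints
Points: [55, 34, 44, 40, 34]
Sum = 55 + 34 + 44 + 40 + 34 = 207
Avg velocity = 207 / 5 = 41.4 points/sprint

41.4 points/sprint


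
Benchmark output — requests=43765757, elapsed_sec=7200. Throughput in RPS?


Formula: throughput = requests / seconds
throughput = 43765757 / 7200
throughput = 6078.58 requests/second

6078.58 requests/second


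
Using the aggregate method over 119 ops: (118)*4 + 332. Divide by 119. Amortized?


Formula: Amortized cost = Total cost / Operations
Total cost = (118 * 4) + (1 * 332)
Total cost = 472 + 332 = 804
Amortized = 804 / 119 = 6.7563

6.7563


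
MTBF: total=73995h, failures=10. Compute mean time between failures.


Formula: MTBF = Total operating time / Number of failures
MTBF = 73995 / 10
MTBF = 7399.5 hours

7399.5 hours


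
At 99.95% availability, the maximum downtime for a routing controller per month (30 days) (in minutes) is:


Formula: allowed downtime = period * (100 - SLA) / 100
Period (month (30 days)) = 43200 minutes
Unavailability fraction = (100 - 99.95) / 100
Allowed downtime = 43200 * (100 - 99.95) / 100
Allowed downtime = 21.6 minutes

21.6 minutes


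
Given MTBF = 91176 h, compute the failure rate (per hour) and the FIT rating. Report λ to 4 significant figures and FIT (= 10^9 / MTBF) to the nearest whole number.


Formula: λ = 1 / MTBF; FIT = λ × 1e9 = 1e9 / MTBF
λ = 1 / 91176 ≈ 1.097e-05 failures/hour
FIT = 1e9 / 91176 ≈ 10968 failures per 1e9 hours (nearest whole number)

λ = 1.097e-05 /h, FIT = 10968


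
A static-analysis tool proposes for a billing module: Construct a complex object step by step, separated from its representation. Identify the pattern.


This matches the Builder pattern

Builder


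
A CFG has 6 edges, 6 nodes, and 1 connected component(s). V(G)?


Formula: V(G) = E - N + 2P
V(G) = 6 - 6 + 2*1
V(G) = 0 + 2
V(G) = 2

2


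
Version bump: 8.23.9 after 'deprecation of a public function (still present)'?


Current: 8.23.9
Change category: 'deprecation of a public function (still present)' → minor bump
SemVer rule: minor bump → increment MINOR, reset PATCH to 0 (MAJOR unchanged)
New: 8.24.0

8.24.0


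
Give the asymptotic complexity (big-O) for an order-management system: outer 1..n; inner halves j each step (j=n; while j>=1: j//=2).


Reasoning: n times log n
Complexity: O(n log n)

O(n log n)


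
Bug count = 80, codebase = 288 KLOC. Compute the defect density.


Defect density = defects / KLOC
Defect density = 80 / 288
Defect density = 0.278 defects/KLOC

0.278 defects/KLOC


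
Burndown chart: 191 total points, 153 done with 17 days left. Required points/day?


Formula: Required rate = Remaining points / Days left
Remaining = 191 - 153 = 38 points
Required rate = 38 / 17 = 2.24 points/day

2.24 points/day


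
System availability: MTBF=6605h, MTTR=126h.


Availability = MTBF / (MTBF + MTTR)
Availability = 6605 / (6605 + 126)
Availability = 6605 / 6731
Availability = 98.1281%

98.1281%


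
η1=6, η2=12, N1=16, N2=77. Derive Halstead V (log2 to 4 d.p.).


Formula: V = N * log2(η), where N = N1 + N2 and η = η1 + η2
η = 6 + 12 = 18
N = 16 + 77 = 93
log2(18) ≈ 4.1699
V = 93 * 4.1699 = 387.80

387.80


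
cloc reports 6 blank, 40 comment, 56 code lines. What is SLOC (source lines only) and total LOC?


Total LOC = blank + comment + code
Total LOC = 6 + 40 + 56 = 102
SLOC (source only) = code = 56

Total LOC: 102, SLOC: 56


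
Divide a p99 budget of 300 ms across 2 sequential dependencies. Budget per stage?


Formula: per_stage = total_budget / stages
per_stage = 300 / 2
per_stage = 150.0 ms

150.0 ms


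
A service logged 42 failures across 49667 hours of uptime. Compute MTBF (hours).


Formula: MTBF = Total operating time / Number of failures
MTBF = 49667 / 42
MTBF = 1182.55 hours

1182.55 hours


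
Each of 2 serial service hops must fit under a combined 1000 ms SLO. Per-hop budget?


Formula: per_stage = total_budget / stages
per_stage = 1000 / 2
per_stage = 500.0 ms

500.0 ms


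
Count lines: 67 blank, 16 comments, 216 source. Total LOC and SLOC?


Total LOC = blank + comment + code
Total LOC = 67 + 16 + 216 = 299
SLOC (source only) = code = 216

Total LOC: 299, SLOC: 216


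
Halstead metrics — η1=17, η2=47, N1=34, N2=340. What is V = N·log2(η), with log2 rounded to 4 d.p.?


Formula: V = N * log2(η), where N = N1 + N2 and η = η1 + η2
η = 17 + 47 = 64
N = 34 + 340 = 374
log2(64) ≈ 6.0000
V = 374 * 6.0000 = 2244.00

2244.00


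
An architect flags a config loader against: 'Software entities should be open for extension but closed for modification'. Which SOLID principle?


This describes the Open/Closed Principle (OCP)

Open/Closed Principle (OCP)


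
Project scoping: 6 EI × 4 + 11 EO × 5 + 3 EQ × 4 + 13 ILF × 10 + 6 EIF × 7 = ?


UFP = EI*4 + EO*5 + EQ*4 + ILF*10 + EIF*7
UFP = 6*4 + 11*5 + 3*4 + 13*10 + 6*7
UFP = 24 + 55 + 12 + 130 + 42
UFP = 263

263


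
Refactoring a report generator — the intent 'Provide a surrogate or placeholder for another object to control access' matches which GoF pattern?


This matches the Proxy pattern

Proxy


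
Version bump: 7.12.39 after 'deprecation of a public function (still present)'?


Current: 7.12.39
Change category: 'deprecation of a public function (still present)' → minor bump
SemVer rule: minor bump → increment MINOR, reset PATCH to 0 (MAJOR unchanged)
New: 7.13.0

7.13.0


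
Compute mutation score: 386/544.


Mutation score = killed / total * 100
Mutation score = 386 / 544 * 100
Mutation score = 70.96%

70.96%


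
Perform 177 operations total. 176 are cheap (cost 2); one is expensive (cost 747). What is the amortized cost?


Formula: Amortized cost = Total cost / Operations
Total cost = (176 * 2) + (1 * 747)
Total cost = 352 + 747 = 1099
Amortized = 1099 / 177 = 6.209

6.209


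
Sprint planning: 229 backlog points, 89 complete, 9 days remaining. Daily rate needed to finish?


Formula: Required rate = Remaining points / Days left
Remaining = 229 - 89 = 140 points
Required rate = 140 / 9 = 15.56 points/day

15.56 points/day


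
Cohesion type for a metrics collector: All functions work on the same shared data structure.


Reasoning: Functions share data
Type: Communicational cohesion

Communicational cohesion


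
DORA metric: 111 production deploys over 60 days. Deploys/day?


Formula: deployments per day = releases / days
= 111 / 60
= 1.85 deploys/day
(equivalently, 12.95 deploys/week)

1.85 deploys/day


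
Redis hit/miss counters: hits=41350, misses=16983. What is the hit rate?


Formula: hit rate = hits / (hits + misses) * 100
hit rate = 41350 / (41350 + 16983) * 100
hit rate = 41350 / 58333 * 100
hit rate = 70.89%

70.89%


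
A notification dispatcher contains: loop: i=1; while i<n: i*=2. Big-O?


Reasoning: i doubles each step so iterations are log2(n)
Complexity: O(log n)

O(log n)


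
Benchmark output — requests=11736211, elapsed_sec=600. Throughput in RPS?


Formula: throughput = requests / seconds
throughput = 11736211 / 600
throughput = 19560.35 requests/second

19560.35 requests/second


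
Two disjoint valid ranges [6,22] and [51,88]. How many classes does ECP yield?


Valid ranges: [6,22] and [51,88]
Class 1: x < 6 — invalid
Class 2: 6 ≤ x ≤ 22 — valid
Class 3: 22 < x < 51 — invalid (gap between ranges)
Class 4: 51 ≤ x ≤ 88 — valid
Class 5: x > 88 — invalid
Total equivalence classes: 5

5 equivalence classes


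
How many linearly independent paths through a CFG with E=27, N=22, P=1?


Formula: V(G) = E - N + 2P
V(G) = 27 - 22 + 2*1
V(G) = 5 + 2
V(G) = 7

7


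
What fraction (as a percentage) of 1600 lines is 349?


Coverage = covered / total * 100
Coverage = 349 / 1600 * 100
Coverage = 21.81%

21.81%


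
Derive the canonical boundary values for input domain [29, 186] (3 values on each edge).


Range: [29, 186]
Boundaries: just below min, min, min+1, max-1, max, just above max
Values: [28, 29, 30, 185, 186, 187]

[28, 29, 30, 185, 186, 187]


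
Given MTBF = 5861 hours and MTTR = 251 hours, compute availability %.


Availability = MTBF / (MTBF + MTTR)
Availability = 5861 / (5861 + 251)
Availability = 5861 / 6112
Availability = 95.8933%

95.8933%


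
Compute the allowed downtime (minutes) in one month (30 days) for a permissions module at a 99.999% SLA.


Formula: allowed downtime = period * (100 - SLA) / 100
Period (month (30 days)) = 43200 minutes
Unavailability fraction = (100 - 99.999) / 100
Allowed downtime = 43200 * (100 - 99.999) / 100
Allowed downtime = 0.432 minutes

0.432 minutes


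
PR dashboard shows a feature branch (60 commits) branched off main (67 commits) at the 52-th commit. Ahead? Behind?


Common ancestor: commit #52
feature commits after divergence: 60 - 52 = 8
main commits after divergence: 67 - 52 = 15
feature is 8 commits ahead of main
main is 15 commits ahead of feature

feature ahead: 8, main ahead: 15


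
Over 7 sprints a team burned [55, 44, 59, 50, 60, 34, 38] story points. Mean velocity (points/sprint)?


Formula: Avg velocity = Total points / Number of sprints
Points: [55, 44, 59, 50, 60, 34, 38]
Sum = 55 + 44 + 59 + 50 + 60 + 34 + 38 = 340
Avg velocity = 340 / 7 = 48.57 points/sprint

48.57 points/sprint


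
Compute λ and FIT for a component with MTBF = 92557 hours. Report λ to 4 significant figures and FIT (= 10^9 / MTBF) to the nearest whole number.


Formula: λ = 1 / MTBF; FIT = λ × 1e9 = 1e9 / MTBF
λ = 1 / 92557 ≈ 1.080e-05 failures/hour
FIT = 1e9 / 92557 ≈ 10804 failures per 1e9 hours (nearest whole number)

λ = 1.080e-05 /h, FIT = 10804


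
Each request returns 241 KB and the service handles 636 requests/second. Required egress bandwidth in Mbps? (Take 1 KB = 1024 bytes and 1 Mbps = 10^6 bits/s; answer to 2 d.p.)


Formula: Mbps = payload_bytes * RPS * 8 / 1e6
Payload per request = 241 KB = 241 * 1024 = 246784 bytes
Total bytes/sec = 246784 * 636 = 156954624
Total bits/sec = 156954624 * 8 = 1255636992
Mbps = 1255636992 / 1e6 = 1255.64

1255.64 Mbps
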